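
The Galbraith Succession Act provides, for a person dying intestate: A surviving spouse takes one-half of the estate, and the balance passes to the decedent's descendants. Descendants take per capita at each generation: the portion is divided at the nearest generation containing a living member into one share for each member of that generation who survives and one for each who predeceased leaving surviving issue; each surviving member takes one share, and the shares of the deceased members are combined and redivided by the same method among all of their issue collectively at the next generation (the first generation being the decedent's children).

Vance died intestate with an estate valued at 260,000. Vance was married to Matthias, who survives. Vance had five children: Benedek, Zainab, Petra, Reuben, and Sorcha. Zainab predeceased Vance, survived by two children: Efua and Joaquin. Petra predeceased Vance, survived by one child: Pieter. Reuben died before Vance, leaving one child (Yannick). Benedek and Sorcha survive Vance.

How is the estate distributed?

Matthias takes one-half of 260,000 = 130,000. The remaining 130,000 passes to the descendants.
The descendants' portion (130,000) is divided at the children's generation into 5 shares of 26,000. Benedek and Sorcha each take 26,000. The 3 shares of the deceased (Zainab, Petra, and Reuben) are combined into a pool of 78,000.
That pool (78,000) is divided at the grandchildren's generation equally among Efua, Joaquin, Pieter, and Yannick: 19,500 each.

Matthias: 130,000; Benedek: 26,000; Efua: 19,500; Joaquin: 19,500; Pieter: 19,500; Yannick: 19,500; Sorcha: 26,000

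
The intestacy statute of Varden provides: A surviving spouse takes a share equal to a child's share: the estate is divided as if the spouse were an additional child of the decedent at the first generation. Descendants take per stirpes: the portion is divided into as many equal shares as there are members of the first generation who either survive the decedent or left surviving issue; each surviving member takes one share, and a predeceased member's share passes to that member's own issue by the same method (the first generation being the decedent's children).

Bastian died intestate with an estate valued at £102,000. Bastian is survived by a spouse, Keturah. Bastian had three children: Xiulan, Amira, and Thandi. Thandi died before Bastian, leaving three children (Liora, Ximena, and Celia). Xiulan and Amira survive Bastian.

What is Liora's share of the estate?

The spouse counts as an additional share at the children's level, so there are 4 primary shares of £25,500. Keturah takes one such share (£25,500).
The children's combined portion (£76,500) is divided into 3 shares of £25,500: Xiulan and Amira each take £25,500; Thandi's £25,500 share passes to Thandi's issue.
Thandi's share (£25,500) is divided into 3 shares of £8,500: Liora, Ximena, and Celia each take £8,500.

Liora receives £8,500.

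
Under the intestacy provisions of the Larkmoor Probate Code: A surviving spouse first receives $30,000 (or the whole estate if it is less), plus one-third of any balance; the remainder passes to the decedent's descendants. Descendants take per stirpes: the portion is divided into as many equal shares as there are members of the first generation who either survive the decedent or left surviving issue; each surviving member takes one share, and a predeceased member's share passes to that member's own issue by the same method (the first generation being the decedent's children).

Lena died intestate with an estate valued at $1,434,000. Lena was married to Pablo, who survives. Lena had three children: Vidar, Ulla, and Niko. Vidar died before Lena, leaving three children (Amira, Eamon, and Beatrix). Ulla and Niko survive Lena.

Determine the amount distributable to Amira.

Amira receives $104,000.

Pablo first takes $30,000, leaving a balance of $1,404,000. Pablo then takes one-third of the balance ($468,000), for a total of $498,000. The remaining $936,000 passes to the descendants.
The descendants' portion ($936,000) is divided into 3 shares of $312,000: Ulla and Niko each take $312,000; Vidar's $312,000 share passes to Vidar's issue.
Vidar's share ($312,000) is divided into 3 shares of $104,000: Amira, Eamon, and Beatrix each take $104,000.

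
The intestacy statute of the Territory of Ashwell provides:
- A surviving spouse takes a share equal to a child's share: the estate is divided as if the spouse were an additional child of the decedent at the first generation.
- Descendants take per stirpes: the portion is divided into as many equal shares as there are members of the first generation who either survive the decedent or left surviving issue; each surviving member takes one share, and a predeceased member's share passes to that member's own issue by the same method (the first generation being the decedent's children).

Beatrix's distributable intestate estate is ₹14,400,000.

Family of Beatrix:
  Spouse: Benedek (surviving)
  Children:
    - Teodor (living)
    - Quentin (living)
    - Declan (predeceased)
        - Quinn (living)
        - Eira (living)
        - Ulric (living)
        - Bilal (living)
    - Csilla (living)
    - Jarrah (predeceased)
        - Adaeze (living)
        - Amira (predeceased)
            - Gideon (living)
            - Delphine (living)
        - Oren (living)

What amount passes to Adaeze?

Adaeze receives ₹800,000.

The spouse counts as an additional share at the children's level, so there are 6 primary shares of ₹2,400,000. Benedek takes one such share (₹2,400,000).
The children's combined portion (₹12,000,000) is divided into 5 shares of ₹2,400,000: Teodor, Quentin, and Csilla each take ₹2,400,000; Declan's ₹2,400,000 share passes to Declan's issue; Jarrah's ₹2,400,000 share passes to Jarrah's issue.
Declan's share (₹2,400,000) is divided into 4 shares of ₹600,000: Quinn, Eira, Ulric, and Bilal each take ₹600,000.
Jarrah's share (₹2,400,000) is divided into 3 shares of ₹800,000: Adaeze and Oren each take ₹800,000; Amira's ₹800,000 share passes to Amira's issue.
Amira's share (₹800,000) is divided into 2 shares of ₹400,000: Gideon and Delphine each take ₹400,000.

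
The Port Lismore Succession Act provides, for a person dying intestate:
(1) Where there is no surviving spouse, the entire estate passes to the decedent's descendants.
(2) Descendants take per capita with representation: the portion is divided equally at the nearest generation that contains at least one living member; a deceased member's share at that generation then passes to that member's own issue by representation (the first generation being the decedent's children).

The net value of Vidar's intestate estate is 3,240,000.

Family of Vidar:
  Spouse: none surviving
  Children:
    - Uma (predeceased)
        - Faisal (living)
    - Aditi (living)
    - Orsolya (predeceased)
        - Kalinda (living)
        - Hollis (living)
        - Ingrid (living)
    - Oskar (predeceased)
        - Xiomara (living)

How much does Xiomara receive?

Xiomara receives 810,000.

The entire 3,240,000 passes to the descendants.
That amount (3,240,000) is divided into 4 shares of 810,000: Aditi takes 810,000; Uma's 810,000 share passes to Uma's issue; Orsolya's 810,000 share passes to Orsolya's issue; Oskar's 810,000 share passes to Oskar's issue.
Uma's share (810,000) passes entirely to Faisal.
Orsolya's share (810,000) is divided into 3 shares of 270,000: Kalinda, Hollis, and Ingrid each take 270,000.
Oskar's share (810,000) passes entirely to Xiomara.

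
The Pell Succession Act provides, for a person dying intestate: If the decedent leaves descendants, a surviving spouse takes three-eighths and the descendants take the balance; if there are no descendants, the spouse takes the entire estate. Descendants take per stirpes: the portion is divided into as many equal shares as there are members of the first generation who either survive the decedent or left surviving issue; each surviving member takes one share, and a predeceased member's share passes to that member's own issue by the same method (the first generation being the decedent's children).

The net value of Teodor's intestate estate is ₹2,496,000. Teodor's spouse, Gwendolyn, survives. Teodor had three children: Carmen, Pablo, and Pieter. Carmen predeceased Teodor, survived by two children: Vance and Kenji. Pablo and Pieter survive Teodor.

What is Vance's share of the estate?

Gwendolyn takes three-eighths of ₹2,496,000 = ₹936,000. The remaining ₹1,560,000 passes to the descendants.
The descendants' portion (₹1,560,000) is divided into 3 shares of ₹520,000: Pablo and Pieter each take ₹520,000; Carmen's ₹520,000 share passes to Carmen's issue.
Carmen's share (₹520,000) is divided into 2 shares of ₹260,000: Vance and Kenji each take ₹260,000.

Vance receives ₹260,000.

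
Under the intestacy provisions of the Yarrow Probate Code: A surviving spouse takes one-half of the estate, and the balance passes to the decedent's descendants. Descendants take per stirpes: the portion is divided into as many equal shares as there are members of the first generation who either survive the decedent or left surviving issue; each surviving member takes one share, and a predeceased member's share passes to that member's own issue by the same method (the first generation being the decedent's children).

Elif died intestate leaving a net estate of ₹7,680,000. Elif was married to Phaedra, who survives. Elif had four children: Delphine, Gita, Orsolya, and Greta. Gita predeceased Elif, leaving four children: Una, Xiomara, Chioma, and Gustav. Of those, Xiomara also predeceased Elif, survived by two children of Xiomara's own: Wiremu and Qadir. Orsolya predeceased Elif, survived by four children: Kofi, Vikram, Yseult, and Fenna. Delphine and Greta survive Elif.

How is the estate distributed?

Phaedra takes one-half of ₹7,680,000 = ₹3,840,000. The remaining ₹3,840,000 passes to the descendants.
The descendants' portion (₹3,840,000) is divided into 4 shares of ₹960,000: Delphine and Greta each take ₹960,000; Gita's ₹960,000 share passes to Gita's issue; Orsolya's ₹960,000 share passes to Orsolya's issue.
Gita's share (₹960,000) is divided into 4 shares of ₹240,000: Una, Chioma, and Gustav each take ₹240,000; Xiomara's ₹240,000 share passes to Xiomara's issue.
Xiomara's share (₹240,000) is divided into 2 shares of ₹120,000: Wiremu and Qadir each take ₹120,000.
Orsolya's share (₹960,000) is divided into 4 shares of ₹240,000: Kofi, Vikram, Yseult, and Fenna each take ₹240,000.

Phaedra: ₹3,840,000; Delphine: ₹960,000; Una: ₹240,000; Wiremu: ₹120,000; Qadir: ₹120,000; Chioma: ₹240,000; Gustav: ₹240,000; Kofi: ₹240,000; Vikram: ₹240,000; Yseult: ₹240,000; Fenna: ₹240,000; Greta: ₹960,000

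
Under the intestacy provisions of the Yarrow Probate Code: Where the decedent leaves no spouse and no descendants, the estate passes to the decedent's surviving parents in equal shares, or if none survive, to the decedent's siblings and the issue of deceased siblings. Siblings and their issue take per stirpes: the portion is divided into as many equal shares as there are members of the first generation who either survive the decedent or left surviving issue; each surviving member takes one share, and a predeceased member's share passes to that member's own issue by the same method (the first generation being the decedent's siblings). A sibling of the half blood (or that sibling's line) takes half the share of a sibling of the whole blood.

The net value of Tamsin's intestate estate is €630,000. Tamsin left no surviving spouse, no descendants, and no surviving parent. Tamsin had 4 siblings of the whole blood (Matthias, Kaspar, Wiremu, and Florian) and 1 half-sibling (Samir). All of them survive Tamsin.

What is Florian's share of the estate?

Florian receives €140,000.

The entire €630,000 passes to the siblings and their issue.
Counting each half-blood sibling's line as half a unit, there are 9/2 units in €630,000, so one unit is €140,000. Whole-blood lines (Matthias, Kaspar, Wiremu, and Florian) take €140,000 each; half-blood lines (Samir) take €70,000 each.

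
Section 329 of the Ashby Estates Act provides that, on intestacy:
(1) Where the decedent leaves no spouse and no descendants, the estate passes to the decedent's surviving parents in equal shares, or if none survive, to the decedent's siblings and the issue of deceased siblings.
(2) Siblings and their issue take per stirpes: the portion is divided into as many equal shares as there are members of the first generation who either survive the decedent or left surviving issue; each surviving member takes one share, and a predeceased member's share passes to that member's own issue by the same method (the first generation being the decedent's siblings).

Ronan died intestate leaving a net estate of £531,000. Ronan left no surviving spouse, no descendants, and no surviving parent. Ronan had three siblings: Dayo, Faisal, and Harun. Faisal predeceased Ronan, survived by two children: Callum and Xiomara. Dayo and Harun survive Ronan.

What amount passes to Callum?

The entire £531,000 passes to the siblings and their issue.
That amount (£531,000) is divided into 3 shares of £177,000: Dayo and Harun each take £177,000; Faisal's £177,000 share passes to Faisal's issue.
Faisal's share (£177,000) is divided into 2 shares of £88,500: Callum and Xiomara each take £88,500.

Callum receives £88,500.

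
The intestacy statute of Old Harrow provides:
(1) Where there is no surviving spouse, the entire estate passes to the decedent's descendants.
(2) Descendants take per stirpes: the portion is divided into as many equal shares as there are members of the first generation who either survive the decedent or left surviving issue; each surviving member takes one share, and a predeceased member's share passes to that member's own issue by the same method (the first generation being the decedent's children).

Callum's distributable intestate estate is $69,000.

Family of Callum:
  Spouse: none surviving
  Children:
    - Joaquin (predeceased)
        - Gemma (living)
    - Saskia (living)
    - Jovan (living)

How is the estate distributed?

Gemma: $23,000; Saskia: $23,000; Jovan: $23,000

The entire $69,000 passes to the descendants.
That amount ($69,000) is divided into 3 shares of $23,000: Saskia and Jovan each take $23,000; Joaquin's $23,000 share passes to Joaquin's issue.
Joaquin's share ($23,000) passes entirely to Gemma.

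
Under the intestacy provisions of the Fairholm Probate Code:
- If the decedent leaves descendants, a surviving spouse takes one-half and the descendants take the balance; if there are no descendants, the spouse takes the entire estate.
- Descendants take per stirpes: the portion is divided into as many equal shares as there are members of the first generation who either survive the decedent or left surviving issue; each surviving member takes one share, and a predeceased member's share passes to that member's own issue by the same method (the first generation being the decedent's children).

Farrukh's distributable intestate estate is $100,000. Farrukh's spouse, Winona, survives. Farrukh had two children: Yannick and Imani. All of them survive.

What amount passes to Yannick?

Winona takes one-half of $100,000 = $50,000. The remaining $50,000 passes to the descendants.
The descendants' portion ($50,000) is divided into 2 shares of $25,000: Yannick and Imani each take $25,000.

Yannick receives $25,000.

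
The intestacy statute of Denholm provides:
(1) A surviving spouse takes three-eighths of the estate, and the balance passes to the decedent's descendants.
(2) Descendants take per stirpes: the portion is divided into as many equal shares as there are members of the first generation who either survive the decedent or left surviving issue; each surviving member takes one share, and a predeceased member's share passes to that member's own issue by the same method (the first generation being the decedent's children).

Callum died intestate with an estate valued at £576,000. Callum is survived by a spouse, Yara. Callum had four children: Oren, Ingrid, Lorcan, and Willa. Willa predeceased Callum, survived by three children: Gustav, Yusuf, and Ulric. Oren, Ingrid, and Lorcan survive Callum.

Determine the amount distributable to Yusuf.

Yara takes three-eighths of £576,000 = £216,000. The remaining £360,000 passes to the descendants.
The descendants' portion (£360,000) is divided into 4 shares of £90,000: Oren, Ingrid, and Lorcan each take £90,000; Willa's £90,000 share passes to Willa's issue.
Willa's share (£90,000) is divided into 3 shares of £30,000: Gustav, Yusuf, and Ulric each take £30,000.

Yusuf receives £30,000.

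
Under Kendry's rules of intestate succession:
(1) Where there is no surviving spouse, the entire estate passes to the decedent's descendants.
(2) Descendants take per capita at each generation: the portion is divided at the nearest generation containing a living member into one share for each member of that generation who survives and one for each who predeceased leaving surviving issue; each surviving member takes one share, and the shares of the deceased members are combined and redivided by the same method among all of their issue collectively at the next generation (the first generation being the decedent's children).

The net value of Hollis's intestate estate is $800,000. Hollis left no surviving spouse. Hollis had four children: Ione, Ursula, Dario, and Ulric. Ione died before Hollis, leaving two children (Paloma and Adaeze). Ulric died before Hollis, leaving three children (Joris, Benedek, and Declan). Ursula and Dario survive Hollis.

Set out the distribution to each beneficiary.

The entire $800,000 passes to the descendants.
That amount ($800,000) is divided at the children's generation into 4 shares of $200,000. Ursula and Dario each take $200,000. The 2 shares of the deceased (Ione and Ulric) are combined into a pool of $400,000.
That pool ($400,000) is divided at the grandchildren's generation equally among Paloma, Adaeze, Joris, Benedek, and Declan: $80,000 each.

Paloma: $80,000; Adaeze: $80,000; Ursula: $200,000; Dario: $200,000; Joris: $80,000; Benedek: $80,000; Declan: $80,000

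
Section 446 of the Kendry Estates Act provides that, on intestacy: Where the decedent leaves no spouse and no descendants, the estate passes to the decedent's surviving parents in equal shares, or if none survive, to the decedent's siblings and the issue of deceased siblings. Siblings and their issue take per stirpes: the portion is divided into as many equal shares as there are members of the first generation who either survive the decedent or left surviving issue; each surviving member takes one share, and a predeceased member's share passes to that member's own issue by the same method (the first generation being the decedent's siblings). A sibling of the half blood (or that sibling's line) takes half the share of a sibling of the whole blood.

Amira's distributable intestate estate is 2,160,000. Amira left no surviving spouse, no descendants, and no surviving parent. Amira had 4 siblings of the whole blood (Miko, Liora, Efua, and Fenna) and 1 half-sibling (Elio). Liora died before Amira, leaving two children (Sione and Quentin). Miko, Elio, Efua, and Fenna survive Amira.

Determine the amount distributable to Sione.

Sione receives 240,000.

The entire 2,160,000 passes to the siblings and their issue.
Counting each half-blood sibling's line as half a unit, there are 9/2 units in 2,160,000, so one unit is 480,000. Whole-blood lines (Miko, Liora, Efua, and Fenna) take 480,000 each; half-blood lines (Elio) take 240,000 each.
Liora's share (480,000) is divided into 2 shares of 240,000: Sione and Quentin each take 240,000.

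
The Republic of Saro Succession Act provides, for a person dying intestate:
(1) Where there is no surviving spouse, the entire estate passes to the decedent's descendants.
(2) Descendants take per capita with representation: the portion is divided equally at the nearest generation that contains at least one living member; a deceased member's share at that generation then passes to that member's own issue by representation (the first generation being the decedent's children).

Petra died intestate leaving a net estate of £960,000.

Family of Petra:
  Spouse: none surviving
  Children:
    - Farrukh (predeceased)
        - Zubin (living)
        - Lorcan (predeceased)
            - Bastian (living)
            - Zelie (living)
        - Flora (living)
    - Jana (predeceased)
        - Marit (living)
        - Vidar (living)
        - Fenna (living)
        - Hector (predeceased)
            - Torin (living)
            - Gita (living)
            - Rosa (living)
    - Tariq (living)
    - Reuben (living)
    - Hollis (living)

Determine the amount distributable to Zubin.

The entire £960,000 passes to the descendants.
That amount (£960,000) is divided into 5 shares of £192,000: Tariq, Reuben, and Hollis each take £192,000; Farrukh's £192,000 share passes to Farrukh's issue; Jana's £192,000 share passes to Jana's issue.
Farrukh's share (£192,000) is divided into 3 shares of £64,000: Zubin and Flora each take £64,000; Lorcan's £64,000 share passes to Lorcan's issue.
Lorcan's share (£64,000) is divided into 2 shares of £32,000: Bastian and Zelie each take £32,000.
Jana's share (£192,000) is divided into 4 shares of £48,000: Marit, Vidar, and Fenna each take £48,000; Hector's £48,000 share passes to Hector's issue.
Hector's share (£48,000) is divided into 3 shares of £16,000: Torin, Gita, and Rosa each take £16,000.

Zubin receives £64,000.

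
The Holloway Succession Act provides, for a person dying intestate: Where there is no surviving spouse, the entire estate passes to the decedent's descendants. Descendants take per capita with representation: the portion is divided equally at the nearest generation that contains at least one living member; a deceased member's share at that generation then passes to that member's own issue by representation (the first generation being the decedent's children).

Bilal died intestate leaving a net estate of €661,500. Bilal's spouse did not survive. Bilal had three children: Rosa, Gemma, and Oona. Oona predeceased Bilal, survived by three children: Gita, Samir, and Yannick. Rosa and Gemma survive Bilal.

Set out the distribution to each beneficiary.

Rosa: €220,500; Gemma: €220,500; Gita: €73,500; Samir: €73,500; Yannick: €73,500

The entire €661,500 passes to the descendants.
That amount (€661,500) is divided into 3 shares of €220,500: Rosa and Gemma each take €220,500; Oona's €220,500 share passes to Oona's issue.
Oona's share (€220,500) is divided into 3 shares of €73,500: Gita, Samir, and Yannick each take €73,500.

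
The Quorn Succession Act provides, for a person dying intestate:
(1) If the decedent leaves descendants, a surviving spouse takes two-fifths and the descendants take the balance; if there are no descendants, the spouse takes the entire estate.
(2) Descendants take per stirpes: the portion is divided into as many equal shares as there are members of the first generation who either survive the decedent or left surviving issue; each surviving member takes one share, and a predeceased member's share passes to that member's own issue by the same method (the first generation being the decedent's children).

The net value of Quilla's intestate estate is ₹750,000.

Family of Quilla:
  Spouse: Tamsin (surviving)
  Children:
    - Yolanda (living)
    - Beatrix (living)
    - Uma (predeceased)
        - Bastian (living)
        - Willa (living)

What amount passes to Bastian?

Bastian receives ₹75,000.

Tamsin takes two-fifths of ₹750,000 = ₹300,000. The remaining ₹450,000 passes to the descendants.
The descendants' portion (₹450,000) is divided into 3 shares of ₹150,000: Yolanda and Beatrix each take ₹150,000; Uma's ₹150,000 share passes to Uma's issue.
Uma's share (₹150,000) is divided into 2 shares of ₹75,000: Bastian and Willa each take ₹75,000.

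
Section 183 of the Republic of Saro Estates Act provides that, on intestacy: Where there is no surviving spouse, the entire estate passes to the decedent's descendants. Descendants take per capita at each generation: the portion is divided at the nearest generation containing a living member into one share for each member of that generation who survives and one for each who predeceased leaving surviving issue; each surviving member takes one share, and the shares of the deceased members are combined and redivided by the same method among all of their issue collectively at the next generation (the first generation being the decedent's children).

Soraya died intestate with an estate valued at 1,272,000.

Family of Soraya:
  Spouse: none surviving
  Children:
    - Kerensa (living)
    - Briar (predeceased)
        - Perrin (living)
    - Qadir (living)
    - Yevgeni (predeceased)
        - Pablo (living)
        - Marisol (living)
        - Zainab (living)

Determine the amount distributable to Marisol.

The entire 1,272,000 passes to the descendants.
That amount (1,272,000) is divided at the children's generation into 4 shares of 318,000. Kerensa and Qadir each take 318,000. The 2 shares of the deceased (Briar and Yevgeni) are combined into a pool of 636,000.
That pool (636,000) is divided at the grandchildren's generation equally among Perrin, Pablo, Marisol, and Zainab: 159,000 each.

Marisol receives 159,000.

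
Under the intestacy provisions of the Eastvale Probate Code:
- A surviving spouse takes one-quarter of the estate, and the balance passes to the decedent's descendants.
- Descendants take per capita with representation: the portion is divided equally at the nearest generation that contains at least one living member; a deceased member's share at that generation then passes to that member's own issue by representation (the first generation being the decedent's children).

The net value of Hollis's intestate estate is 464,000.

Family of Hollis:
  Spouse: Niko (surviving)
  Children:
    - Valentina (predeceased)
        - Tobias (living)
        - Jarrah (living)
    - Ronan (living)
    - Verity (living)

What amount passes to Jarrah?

Niko takes one-quarter of 464,000 = 116,000. The remaining 348,000 passes to the descendants.
The descendants' portion (348,000) is divided into 3 shares of 116,000: Ronan and Verity each take 116,000; Valentina's 116,000 share passes to Valentina's issue.
Valentina's share (116,000) is divided into 2 shares of 58,000: Tobias and Jarrah each take 58,000.

Jarrah receives 58,000.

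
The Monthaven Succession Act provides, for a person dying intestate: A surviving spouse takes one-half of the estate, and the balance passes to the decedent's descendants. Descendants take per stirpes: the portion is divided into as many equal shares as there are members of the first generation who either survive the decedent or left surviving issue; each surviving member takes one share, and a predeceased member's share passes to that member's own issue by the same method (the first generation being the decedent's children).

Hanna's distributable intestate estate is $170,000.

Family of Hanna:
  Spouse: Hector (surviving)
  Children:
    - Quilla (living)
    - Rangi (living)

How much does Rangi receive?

Hector takes one-half of $170,000 = $85,000. The remaining $85,000 passes to the descendants.
The descendants' portion ($85,000) is divided into 2 shares of $42,500: Quilla and Rangi each take $42,500.

Rangi receives $42,500.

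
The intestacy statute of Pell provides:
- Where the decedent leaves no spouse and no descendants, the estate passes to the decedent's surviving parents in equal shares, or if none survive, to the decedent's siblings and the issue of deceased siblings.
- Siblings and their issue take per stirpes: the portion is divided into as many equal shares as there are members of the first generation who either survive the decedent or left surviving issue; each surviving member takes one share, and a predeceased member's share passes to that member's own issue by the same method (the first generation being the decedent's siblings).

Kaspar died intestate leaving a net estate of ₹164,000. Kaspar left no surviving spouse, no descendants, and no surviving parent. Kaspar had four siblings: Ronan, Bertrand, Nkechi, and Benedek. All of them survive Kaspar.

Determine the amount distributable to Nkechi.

Nkechi receives ₹41,000.

The entire ₹164,000 passes to the siblings and their issue.
That amount (₹164,000) is divided into 4 shares of ₹41,000: Ronan, Bertrand, Nkechi, and Benedek each take ₹41,000.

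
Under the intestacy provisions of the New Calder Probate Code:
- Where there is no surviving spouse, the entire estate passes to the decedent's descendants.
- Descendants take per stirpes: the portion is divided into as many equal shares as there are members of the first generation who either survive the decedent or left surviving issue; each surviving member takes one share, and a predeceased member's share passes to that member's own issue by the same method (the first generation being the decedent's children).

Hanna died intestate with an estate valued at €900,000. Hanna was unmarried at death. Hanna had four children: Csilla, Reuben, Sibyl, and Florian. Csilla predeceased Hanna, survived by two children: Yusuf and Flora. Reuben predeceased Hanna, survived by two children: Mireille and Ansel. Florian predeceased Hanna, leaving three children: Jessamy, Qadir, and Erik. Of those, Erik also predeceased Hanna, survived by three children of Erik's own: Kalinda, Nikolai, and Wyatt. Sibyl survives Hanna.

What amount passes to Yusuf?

Yusuf receives €112,500.

The entire €900,000 passes to the descendants.
That amount (€900,000) is divided into 4 shares of €225,000: Sibyl takes €225,000; Csilla's €225,000 share passes to Csilla's issue; Reuben's €225,000 share passes to Reuben's issue; Florian's €225,000 share passes to Florian's issue.
Csilla's share (€225,000) is divided into 2 shares of €112,500: Yusuf and Flora each take €112,500.
Reuben's share (€225,000) is divided into 2 shares of €112,500: Mireille and Ansel each take €112,500.
Florian's share (€225,000) is divided into 3 shares of €75,000: Jessamy and Qadir each take €75,000; Erik's €75,000 share passes to Erik's issue.
Erik's share (€75,000) is divided into 3 shares of €25,000: Kalinda, Nikolai, and Wyatt each take €25,000.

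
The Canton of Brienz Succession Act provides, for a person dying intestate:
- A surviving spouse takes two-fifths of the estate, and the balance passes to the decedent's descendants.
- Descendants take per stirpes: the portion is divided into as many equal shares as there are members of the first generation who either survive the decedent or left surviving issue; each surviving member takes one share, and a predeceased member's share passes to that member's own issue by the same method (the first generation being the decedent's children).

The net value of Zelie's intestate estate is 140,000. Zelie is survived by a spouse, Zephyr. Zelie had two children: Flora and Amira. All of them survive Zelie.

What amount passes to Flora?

Flora receives 42,000.

Zephyr takes two-fifths of 140,000 = 56,000. The remaining 84,000 passes to the descendants.
The descendants' portion (84,000) is divided into 2 shares of 42,000: Flora and Amira each take 42,000.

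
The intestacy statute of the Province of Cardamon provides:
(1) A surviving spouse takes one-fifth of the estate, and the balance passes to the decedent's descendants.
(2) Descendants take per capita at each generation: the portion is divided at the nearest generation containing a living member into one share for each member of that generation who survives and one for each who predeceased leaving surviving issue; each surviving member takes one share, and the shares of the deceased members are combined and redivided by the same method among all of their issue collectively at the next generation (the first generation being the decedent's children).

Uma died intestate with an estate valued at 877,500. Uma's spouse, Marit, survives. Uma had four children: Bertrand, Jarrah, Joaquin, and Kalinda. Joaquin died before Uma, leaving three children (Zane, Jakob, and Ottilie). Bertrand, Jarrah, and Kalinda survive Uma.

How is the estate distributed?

Marit takes one-fifth of 877,500 = 175,500. The remaining 702,000 passes to the descendants.
The descendants' portion (702,000) is divided at the children's generation into 4 shares of 175,500. Bertrand, Jarrah, and Kalinda each take 175,500. The remaining share for the deceased Joaquin (175,500) is carried to the next generation.
That pool (175,500) is divided at the grandchildren's generation equally among Zane, Jakob, and Ottilie: 58,500 each.

Marit: 175,500; Bertrand: 175,500; Jarrah: 175,500; Zane: 58,500; Jakob: 58,500; Ottilie: 58,500; Kalinda: 175,500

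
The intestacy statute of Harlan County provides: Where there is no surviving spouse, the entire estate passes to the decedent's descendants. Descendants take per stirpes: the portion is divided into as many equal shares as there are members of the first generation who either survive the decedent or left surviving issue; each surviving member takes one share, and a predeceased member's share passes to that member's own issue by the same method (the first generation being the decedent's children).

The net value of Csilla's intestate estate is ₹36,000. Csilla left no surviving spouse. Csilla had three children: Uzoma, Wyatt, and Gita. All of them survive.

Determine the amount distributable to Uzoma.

The entire ₹36,000 passes to the descendants.
That amount (₹36,000) is divided into 3 shares of ₹12,000: Uzoma, Wyatt, and Gita each take ₹12,000.

Uzoma receives ₹12,000.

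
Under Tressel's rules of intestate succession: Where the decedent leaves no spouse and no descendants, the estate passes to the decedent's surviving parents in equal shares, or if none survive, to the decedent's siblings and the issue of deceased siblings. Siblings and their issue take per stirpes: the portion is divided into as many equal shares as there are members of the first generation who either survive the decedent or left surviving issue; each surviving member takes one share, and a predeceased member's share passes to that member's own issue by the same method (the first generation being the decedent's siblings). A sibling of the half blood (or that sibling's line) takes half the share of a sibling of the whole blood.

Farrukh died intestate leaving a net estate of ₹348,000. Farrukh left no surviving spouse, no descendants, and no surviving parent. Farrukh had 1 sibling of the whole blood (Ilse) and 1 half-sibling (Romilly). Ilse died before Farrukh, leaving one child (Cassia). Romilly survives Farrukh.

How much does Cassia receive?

Cassia receives ₹232,000.

The entire ₹348,000 passes to the siblings and their issue.
Counting each half-blood sibling's line as half a unit, there are 3/2 units in ₹348,000, so one unit is ₹232,000. Whole-blood lines (Ilse) take ₹232,000 each; half-blood lines (Romilly) take ₹116,000 each.
Ilse's share (₹232,000) passes entirely to Cassia.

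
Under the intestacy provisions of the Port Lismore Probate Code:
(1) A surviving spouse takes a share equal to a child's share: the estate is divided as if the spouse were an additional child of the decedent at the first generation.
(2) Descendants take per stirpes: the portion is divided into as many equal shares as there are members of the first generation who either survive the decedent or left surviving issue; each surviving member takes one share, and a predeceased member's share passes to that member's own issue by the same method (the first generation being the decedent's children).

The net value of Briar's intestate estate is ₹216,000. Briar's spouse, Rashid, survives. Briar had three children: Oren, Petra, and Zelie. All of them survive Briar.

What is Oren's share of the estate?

The spouse counts as an additional share at the children's level, so there are 4 primary shares of ₹54,000. Rashid takes one such share (₹54,000).
The children's combined portion (₹162,000) is divided into 3 shares of ₹54,000: Oren, Petra, and Zelie each take ₹54,000.

Oren receives ₹54,000.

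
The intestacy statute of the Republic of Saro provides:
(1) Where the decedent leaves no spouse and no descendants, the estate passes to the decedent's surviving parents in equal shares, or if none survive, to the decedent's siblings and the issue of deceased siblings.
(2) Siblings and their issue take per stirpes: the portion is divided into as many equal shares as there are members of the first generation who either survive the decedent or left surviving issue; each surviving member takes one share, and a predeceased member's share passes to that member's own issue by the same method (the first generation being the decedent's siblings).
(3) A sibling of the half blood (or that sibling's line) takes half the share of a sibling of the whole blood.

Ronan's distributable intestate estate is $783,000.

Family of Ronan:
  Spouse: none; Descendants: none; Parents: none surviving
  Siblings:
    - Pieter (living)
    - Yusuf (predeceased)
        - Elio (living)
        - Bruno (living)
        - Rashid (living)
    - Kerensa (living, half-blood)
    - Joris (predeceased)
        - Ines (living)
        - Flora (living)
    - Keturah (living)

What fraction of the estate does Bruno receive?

The entire $783,000 passes to the siblings and their issue.
Counting each half-blood sibling's line as half a unit, there are 9/2 units in $783,000, so one unit is $174,000. Whole-blood lines (Pieter, Yusuf, Joris, and Keturah) take $174,000 each; half-blood lines (Kerensa) take $87,000 each.
Yusuf's share ($174,000) is divided into 3 shares of $58,000: Elio, Bruno, and Rashid each take $58,000.
Joris's share ($174,000) is divided into 2 shares of $87,000: Ines and Flora each take $87,000.

Bruno receives 2/27 of the estate.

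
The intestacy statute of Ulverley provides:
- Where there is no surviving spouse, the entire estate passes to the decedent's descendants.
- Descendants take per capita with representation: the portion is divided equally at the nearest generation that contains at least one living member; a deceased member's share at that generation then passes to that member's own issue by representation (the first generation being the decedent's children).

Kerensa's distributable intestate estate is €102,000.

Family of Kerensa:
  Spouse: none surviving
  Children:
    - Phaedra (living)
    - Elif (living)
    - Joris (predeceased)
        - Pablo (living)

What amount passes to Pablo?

The entire €102,000 passes to the descendants.
That amount (€102,000) is divided into 3 shares of €34,000: Phaedra and Elif each take €34,000; Joris's €34,000 share passes to Joris's issue.
Joris's share (€34,000) passes entirely to Pablo.

Pablo receives €34,000.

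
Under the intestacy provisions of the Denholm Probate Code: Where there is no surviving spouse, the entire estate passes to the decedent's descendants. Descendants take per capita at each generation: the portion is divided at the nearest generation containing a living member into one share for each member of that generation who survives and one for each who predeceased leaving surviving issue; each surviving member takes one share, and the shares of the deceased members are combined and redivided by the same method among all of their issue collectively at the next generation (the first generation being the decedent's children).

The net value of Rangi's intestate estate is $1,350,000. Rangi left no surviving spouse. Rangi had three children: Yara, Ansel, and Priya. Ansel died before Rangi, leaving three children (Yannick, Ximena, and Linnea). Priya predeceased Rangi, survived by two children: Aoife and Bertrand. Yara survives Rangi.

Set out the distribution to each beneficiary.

Yara: $450,000; Yannick: $180,000; Ximena: $180,000; Linnea: $180,000; Aoife: $180,000; Bertrand: $180,000

The entire $1,350,000 passes to the descendants.
That amount ($1,350,000) is divided at the children's generation into 3 shares of $450,000. Yara takes $450,000. The 2 shares of the deceased (Ansel and Priya) are combined into a pool of $900,000.
That pool ($900,000) is divided at the grandchildren's generation equally among Yannick, Ximena, Linnea, Aoife, and Bertrand: $180,000 each.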